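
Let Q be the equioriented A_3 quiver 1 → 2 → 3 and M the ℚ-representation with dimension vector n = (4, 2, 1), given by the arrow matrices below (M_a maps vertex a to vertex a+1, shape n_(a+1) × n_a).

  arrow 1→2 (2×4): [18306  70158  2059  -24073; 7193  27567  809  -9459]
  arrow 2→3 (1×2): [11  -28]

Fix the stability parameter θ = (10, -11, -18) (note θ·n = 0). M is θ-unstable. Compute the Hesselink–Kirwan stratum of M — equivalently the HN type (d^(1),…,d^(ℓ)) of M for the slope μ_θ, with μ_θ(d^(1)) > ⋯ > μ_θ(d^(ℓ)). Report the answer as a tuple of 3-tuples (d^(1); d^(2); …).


Interval decomposition of M: I[1,1]^2, I[1,2], I[1,3].
HN type (ℓ=3): μ^(1)=10; μ^(2)=-1/2; μ^(3)=-19/3

((2, 0, 0); (1, 1, 0); (1, 1, 1))


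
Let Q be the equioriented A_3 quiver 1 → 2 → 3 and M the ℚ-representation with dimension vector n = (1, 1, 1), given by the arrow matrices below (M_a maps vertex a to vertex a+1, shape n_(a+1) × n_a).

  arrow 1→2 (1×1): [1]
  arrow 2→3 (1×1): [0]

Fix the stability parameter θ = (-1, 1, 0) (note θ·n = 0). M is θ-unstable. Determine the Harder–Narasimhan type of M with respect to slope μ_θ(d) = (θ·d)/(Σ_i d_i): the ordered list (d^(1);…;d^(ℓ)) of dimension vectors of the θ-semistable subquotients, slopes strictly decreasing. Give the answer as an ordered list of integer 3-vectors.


Via rank(M_{q-1}∘⋯∘M_p): M ≅ I[1,2], I[3,3].
μ_θ-semistable layers: μ^(1)=1; μ^(2)=0; μ^(3)=-1

((0, 1, 0); (0, 0, 1); (1, 0, 0))


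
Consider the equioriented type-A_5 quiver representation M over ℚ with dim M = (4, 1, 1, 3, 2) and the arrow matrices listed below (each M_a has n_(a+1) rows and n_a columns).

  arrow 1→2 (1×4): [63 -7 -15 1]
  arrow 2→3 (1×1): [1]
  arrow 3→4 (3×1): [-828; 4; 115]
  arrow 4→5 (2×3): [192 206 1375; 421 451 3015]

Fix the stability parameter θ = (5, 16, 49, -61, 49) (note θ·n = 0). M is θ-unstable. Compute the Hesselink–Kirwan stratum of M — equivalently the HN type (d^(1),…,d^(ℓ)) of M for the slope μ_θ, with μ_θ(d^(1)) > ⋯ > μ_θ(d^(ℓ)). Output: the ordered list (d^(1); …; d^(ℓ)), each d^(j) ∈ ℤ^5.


Via rank(M_{q-1}∘⋯∘M_p): M ≅ I[1,1]^3, I[1,5], I[4,4], I[4,5].
μ_θ-semistable layers: μ^(1)=49; μ^(2)=5; μ^(3)=9/4; μ^(4)=-61

((0, 0, 0, 0, 2); (3, 0, 0, 0, 0); (1, 1, 1, 1, 0); (0, 0, 0, 2, 0))


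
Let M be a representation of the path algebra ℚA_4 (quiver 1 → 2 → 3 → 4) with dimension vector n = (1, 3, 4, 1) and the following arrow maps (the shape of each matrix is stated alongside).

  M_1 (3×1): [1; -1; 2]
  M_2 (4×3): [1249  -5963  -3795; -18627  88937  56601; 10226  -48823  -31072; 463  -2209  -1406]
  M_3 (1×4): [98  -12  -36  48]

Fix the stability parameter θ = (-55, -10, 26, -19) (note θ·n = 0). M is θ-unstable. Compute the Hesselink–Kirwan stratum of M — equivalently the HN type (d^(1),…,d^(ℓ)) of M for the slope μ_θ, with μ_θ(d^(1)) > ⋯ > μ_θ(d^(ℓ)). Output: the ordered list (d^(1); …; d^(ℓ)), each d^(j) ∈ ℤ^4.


Interval decomposition of M: I[1,3], I[2,3], I[2,4], I[3,3].
HN type (ℓ=4): μ^(1)=26; μ^(2)=7/2; μ^(3)=-10; μ^(4)=-55

((0, 0, 3, 0); (0, 0, 1, 1); (0, 3, 0, 0); (1, 0, 0, 0))


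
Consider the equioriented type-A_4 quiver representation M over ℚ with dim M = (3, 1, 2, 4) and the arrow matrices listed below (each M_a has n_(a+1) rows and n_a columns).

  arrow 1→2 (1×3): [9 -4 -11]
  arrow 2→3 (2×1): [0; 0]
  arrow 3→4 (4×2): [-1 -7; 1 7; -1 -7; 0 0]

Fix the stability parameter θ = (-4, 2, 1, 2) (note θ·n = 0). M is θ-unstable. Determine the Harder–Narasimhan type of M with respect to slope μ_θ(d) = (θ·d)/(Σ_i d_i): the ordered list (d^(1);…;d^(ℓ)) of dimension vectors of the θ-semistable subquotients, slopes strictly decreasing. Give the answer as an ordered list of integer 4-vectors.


Via rank(M_{q-1}∘⋯∘M_p): M ≅ I[1,1]^2, I[1,2], I[3,3], I[3,4], I[4,4]^3.
μ_θ-semistable layers: μ^(1)=2; μ^(2)=1; μ^(3)=-4

((0, 1, 0, 4); (0, 0, 2, 0); (3, 0, 0, 0))


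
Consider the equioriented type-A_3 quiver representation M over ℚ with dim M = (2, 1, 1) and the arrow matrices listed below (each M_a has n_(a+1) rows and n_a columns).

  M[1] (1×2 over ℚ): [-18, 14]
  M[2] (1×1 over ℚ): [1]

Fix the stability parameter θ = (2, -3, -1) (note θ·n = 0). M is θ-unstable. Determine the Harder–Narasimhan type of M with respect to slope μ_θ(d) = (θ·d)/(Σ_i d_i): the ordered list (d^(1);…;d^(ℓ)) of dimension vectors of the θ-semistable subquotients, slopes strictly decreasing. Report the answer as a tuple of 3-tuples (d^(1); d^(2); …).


Via rank(M_{q-1}∘⋯∘M_p): M ≅ I[1,1], I[1,3].
μ_θ-semistable layers: μ^(1)=2; μ^(2)=-2/3

((1, 0, 0); (1, 1, 1))


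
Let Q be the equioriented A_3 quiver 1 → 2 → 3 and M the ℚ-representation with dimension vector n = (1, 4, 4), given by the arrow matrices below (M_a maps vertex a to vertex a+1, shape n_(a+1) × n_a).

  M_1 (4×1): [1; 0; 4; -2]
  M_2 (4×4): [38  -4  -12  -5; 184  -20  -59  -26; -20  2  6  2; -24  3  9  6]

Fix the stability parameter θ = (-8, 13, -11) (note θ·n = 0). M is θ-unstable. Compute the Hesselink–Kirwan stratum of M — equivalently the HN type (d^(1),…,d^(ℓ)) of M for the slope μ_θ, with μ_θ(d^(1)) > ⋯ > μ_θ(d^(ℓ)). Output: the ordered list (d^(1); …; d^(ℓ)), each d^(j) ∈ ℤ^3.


Interval decomposition of M: I[1,2], I[2,3]^3, I[3,3].
HN type (ℓ=4): μ^(1)=13; μ^(2)=1; μ^(3)=-8; μ^(4)=-11

((0, 1, 0); (0, 3, 3); (1, 0, 0); (0, 0, 1))


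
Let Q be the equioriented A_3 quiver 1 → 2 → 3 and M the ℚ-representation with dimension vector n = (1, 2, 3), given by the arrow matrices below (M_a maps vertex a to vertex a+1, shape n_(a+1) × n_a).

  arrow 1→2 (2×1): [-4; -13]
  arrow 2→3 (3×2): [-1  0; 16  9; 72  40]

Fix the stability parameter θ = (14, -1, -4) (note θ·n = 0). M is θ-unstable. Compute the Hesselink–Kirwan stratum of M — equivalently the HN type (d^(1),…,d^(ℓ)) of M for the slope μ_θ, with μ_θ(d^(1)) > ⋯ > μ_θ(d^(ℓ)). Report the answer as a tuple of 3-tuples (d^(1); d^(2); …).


Interval decomposition of M: I[1,3], I[2,3], I[3,3].
HN type (ℓ=3): μ^(1)=3; μ^(2)=-5/2; μ^(3)=-4

((1, 1, 1); (0, 1, 1); (0, 0, 1))


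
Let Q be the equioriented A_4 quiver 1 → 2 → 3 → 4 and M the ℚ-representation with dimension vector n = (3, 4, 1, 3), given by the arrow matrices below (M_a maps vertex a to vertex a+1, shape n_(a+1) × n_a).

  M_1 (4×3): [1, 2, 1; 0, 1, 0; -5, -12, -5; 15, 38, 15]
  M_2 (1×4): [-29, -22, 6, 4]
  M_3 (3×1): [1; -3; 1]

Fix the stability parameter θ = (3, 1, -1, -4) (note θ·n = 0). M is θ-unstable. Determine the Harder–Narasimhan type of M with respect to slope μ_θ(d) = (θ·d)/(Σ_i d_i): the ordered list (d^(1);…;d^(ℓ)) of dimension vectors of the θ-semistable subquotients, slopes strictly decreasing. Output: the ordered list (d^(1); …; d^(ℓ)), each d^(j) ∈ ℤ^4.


Via rank(M_{q-1}∘⋯∘M_p): M ≅ I[1,1], I[1,2], I[1,4], I[2,2]^2, I[4,4]^2.
μ_θ-semistable layers: μ^(1)=3; μ^(2)=2; μ^(3)=1; μ^(4)=-1/4; μ^(5)=-4

((1, 0, 0, 0); (1, 1, 0, 0); (0, 2, 0, 0); (1, 1, 1, 1); (0, 0, 0, 2))


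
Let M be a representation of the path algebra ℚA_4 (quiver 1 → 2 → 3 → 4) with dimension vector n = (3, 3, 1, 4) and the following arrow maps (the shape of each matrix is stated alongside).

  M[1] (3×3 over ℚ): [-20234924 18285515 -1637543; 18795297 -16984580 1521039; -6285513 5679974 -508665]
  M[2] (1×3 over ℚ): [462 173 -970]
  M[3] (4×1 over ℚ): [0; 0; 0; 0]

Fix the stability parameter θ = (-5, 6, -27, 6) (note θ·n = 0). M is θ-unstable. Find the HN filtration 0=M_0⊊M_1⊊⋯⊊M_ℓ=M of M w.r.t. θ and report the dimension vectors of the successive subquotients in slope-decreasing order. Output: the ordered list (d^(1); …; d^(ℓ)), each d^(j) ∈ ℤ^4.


Barcode: M ≅ I[1,1], I[1,2], I[1,3], I[2,2], I[4,4]^4. HN layers by μ_θ (3 steps, strictly decreasing):
  μ^(1)=6; μ^(2)=-5; μ^(3)=-26/3

((0, 2, 0, 4); (2, 0, 0, 0); (1, 1, 1, 0))


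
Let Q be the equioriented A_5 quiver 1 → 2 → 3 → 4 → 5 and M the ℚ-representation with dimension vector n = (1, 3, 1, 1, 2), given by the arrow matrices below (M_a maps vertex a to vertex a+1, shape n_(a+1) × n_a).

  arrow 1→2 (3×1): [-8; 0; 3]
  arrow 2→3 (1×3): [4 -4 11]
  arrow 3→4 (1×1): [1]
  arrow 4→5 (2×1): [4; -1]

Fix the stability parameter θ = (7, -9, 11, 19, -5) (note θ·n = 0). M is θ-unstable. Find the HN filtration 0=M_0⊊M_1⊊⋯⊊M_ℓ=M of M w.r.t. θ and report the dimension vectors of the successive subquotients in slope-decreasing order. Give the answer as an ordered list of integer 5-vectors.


Via rank(M_{q-1}∘⋯∘M_p): M ≅ I[1,5], I[2,2]^2, I[5,5].
μ_θ-semistable layers: μ^(1)=25/3; μ^(2)=-1; μ^(3)=-5; μ^(4)=-9

((0, 0, 1, 1, 1); (1, 1, 0, 0, 0); (0, 0, 0, 0, 1); (0, 2, 0, 0, 0))


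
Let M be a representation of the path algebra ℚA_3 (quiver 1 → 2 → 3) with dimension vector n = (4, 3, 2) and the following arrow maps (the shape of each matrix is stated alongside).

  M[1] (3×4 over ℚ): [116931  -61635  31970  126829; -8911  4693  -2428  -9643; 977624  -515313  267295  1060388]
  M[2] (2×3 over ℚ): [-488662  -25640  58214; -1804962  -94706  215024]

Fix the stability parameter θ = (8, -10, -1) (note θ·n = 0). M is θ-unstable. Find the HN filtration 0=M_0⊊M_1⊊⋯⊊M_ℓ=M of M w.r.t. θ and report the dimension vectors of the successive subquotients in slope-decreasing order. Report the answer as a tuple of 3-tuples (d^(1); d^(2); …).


Barcode: M ≅ I[1,1], I[1,2], I[1,3]^2. HN layers by μ_θ (2 steps, strictly decreasing):
  μ^(1)=8; μ^(2)=-1

((1, 0, 0); (3, 3, 2))


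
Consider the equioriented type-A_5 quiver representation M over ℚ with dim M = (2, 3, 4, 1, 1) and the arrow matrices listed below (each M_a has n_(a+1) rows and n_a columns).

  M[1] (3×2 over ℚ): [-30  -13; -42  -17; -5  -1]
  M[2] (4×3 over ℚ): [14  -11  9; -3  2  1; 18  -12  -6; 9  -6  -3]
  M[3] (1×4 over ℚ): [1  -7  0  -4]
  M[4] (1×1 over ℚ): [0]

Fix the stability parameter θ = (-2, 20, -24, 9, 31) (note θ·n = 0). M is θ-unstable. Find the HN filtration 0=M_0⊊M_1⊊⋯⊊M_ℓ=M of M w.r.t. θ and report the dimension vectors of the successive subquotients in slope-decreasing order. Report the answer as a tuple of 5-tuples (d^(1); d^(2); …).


Barcode: M ≅ I[1,3], I[1,4], I[2,2], I[3,3]^2, I[5,5]. HN layers by μ_θ (5 steps, strictly decreasing):
  μ^(1)=31; μ^(2)=20; μ^(3)=9; μ^(4)=-2; μ^(5)=-24

((0, 0, 0, 0, 1); (0, 1, 0, 0, 0); (0, 0, 0, 1, 0); (2, 2, 2, 0, 0); (0, 0, 2, 0, 0))


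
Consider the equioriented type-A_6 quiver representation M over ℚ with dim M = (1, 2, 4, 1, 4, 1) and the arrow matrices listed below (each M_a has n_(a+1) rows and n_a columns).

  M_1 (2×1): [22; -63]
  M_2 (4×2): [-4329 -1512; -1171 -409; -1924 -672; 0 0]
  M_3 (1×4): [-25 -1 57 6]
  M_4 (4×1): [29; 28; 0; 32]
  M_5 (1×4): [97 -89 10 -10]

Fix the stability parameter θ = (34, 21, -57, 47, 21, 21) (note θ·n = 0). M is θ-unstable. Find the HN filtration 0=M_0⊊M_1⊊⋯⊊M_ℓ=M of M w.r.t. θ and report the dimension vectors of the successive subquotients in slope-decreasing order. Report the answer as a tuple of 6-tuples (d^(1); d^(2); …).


Interval decomposition of M: I[1,6], I[2,3], I[3,3]^2, I[5,5]^3.
HN type (ℓ=5): μ^(1)=89/3; μ^(2)=21; μ^(3)=-2/3; μ^(4)=-18; μ^(5)=-57

((0, 0, 0, 1, 1, 1); (0, 0, 0, 0, 3, 0); (1, 1, 1, 0, 0, 0); (0, 1, 1, 0, 0, 0); (0, 0, 2, 0, 0, 0))


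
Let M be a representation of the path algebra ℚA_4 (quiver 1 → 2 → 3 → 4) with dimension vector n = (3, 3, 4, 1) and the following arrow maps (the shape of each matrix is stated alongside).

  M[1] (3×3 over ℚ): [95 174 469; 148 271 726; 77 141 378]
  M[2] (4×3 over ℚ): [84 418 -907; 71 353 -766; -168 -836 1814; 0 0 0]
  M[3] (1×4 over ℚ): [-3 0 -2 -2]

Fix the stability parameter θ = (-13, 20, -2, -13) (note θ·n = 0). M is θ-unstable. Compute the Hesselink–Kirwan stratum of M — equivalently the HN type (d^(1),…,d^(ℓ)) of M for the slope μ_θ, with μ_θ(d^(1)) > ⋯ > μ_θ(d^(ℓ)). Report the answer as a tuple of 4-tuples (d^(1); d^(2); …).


Interval decomposition of M: I[1,2], I[1,3], I[1,4], I[3,3]^2.
HN type (ℓ=5): μ^(1)=20; μ^(2)=9; μ^(3)=5/3; μ^(4)=-2; μ^(5)=-13

((0, 1, 0, 0); (0, 1, 1, 0); (0, 1, 1, 1); (0, 0, 2, 0); (3, 0, 0, 0))


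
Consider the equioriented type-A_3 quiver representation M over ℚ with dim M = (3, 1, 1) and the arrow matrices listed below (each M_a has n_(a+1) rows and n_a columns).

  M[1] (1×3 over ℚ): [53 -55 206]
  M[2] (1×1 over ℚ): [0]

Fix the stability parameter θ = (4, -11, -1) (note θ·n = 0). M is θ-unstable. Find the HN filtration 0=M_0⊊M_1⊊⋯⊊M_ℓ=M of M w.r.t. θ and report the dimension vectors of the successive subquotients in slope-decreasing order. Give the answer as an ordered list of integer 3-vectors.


Interval decomposition of M: I[1,1]^2, I[1,2], I[3,3].
HN type (ℓ=3): μ^(1)=4; μ^(2)=-1; μ^(3)=-7/2

((2, 0, 0); (0, 0, 1); (1, 1, 0))


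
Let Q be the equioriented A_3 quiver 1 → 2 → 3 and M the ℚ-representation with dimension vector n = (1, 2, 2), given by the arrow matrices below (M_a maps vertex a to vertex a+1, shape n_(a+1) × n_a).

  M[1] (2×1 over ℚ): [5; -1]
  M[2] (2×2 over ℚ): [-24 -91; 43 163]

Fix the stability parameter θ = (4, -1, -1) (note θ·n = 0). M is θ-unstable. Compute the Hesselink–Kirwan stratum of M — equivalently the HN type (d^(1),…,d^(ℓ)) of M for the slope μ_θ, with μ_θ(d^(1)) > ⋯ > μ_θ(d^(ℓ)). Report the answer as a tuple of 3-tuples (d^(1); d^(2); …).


Barcode: M ≅ I[1,3], I[2,3]. HN layers by μ_θ (2 steps, strictly decreasing):
  μ^(1)=2/3; μ^(2)=-1

((1, 1, 1); (0, 1, 1))


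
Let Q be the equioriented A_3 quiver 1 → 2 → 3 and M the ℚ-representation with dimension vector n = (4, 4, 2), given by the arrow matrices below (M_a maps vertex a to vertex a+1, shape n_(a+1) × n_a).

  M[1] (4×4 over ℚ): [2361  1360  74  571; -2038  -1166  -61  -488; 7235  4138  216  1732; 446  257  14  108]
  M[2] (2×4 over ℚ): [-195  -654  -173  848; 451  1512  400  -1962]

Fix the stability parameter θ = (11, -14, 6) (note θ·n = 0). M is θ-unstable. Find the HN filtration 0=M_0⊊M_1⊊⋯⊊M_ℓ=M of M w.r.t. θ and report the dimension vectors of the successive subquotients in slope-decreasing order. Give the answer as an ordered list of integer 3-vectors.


Via rank(M_{q-1}∘⋯∘M_p): M ≅ I[1,2]^2, I[1,3]^2.
μ_θ-semistable layers: μ^(1)=6; μ^(2)=-3/2

((0, 0, 2); (4, 4, 0))


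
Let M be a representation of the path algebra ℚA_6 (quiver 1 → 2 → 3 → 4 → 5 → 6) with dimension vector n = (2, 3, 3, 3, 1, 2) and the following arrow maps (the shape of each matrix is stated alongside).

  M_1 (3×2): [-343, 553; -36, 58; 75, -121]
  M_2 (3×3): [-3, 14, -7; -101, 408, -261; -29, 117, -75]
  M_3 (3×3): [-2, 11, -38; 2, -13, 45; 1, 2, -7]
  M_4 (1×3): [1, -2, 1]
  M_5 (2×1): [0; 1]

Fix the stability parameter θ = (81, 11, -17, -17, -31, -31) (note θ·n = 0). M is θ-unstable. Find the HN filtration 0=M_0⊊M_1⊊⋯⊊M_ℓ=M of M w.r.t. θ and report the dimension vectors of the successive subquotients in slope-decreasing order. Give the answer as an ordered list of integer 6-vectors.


Via rank(M_{q-1}∘⋯∘M_p): M ≅ I[1,2], I[1,6], I[2,4], I[3,4], I[6,6].
μ_θ-semistable layers: μ^(1)=46; μ^(2)=-2/3; μ^(3)=-23/3; μ^(4)=-17; μ^(5)=-31

((1, 1, 0, 0, 0, 0); (1, 1, 1, 1, 1, 1); (0, 1, 1, 1, 0, 0); (0, 0, 1, 1, 0, 0); (0, 0, 0, 0, 0, 1))


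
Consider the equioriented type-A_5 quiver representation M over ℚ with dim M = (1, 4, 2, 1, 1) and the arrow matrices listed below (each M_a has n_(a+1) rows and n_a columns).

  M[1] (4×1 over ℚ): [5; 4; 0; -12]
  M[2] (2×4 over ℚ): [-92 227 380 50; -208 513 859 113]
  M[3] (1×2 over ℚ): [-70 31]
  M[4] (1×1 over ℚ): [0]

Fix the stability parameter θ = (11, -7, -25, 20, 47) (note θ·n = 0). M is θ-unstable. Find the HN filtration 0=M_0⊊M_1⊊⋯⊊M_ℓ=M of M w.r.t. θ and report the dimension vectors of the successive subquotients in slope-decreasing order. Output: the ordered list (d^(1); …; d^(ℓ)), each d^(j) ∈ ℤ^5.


Interval decomposition of M: I[1,4], I[2,2]^2, I[2,3], I[5,5].
HN type (ℓ=4): μ^(1)=47; μ^(2)=20; μ^(3)=-7; μ^(4)=-16

((0, 0, 0, 0, 1); (0, 0, 0, 1, 0); (1, 3, 1, 0, 0); (0, 1, 1, 0, 0))


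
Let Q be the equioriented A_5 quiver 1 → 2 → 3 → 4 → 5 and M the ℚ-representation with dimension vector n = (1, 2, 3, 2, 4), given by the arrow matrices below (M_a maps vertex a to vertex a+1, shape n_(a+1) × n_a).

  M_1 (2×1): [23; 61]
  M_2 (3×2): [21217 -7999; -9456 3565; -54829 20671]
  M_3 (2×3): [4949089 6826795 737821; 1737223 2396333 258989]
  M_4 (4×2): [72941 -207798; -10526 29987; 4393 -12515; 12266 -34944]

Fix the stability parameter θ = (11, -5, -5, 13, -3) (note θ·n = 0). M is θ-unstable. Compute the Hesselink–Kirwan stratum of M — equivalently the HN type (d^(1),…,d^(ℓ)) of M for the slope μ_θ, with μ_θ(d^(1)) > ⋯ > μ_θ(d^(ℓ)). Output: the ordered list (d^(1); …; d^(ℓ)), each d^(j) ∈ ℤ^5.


Via rank(M_{q-1}∘⋯∘M_p): M ≅ I[1,5], I[2,5], I[3,3], I[5,5]^2.
μ_θ-semistable layers: μ^(1)=5; μ^(2)=1/3; μ^(3)=-3; μ^(4)=-5

((0, 0, 0, 2, 2); (1, 1, 1, 0, 0); (0, 0, 0, 0, 2); (0, 1, 2, 0, 0))


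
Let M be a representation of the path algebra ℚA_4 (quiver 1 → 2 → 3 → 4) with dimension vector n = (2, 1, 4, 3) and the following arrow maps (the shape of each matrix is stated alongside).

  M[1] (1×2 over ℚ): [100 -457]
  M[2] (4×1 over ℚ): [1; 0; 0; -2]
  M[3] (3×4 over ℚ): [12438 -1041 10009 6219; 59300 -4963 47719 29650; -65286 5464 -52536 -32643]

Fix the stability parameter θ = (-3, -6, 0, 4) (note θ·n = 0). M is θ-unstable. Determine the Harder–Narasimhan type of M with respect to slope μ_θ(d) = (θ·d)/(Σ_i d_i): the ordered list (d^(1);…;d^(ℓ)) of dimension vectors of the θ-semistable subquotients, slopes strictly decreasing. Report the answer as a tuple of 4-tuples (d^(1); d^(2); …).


Via rank(M_{q-1}∘⋯∘M_p): M ≅ I[1,1], I[1,3], I[3,4]^3.
μ_θ-semistable layers: μ^(1)=4; μ^(2)=0; μ^(3)=-3; μ^(4)=-9/2

((0, 0, 0, 3); (0, 0, 4, 0); (1, 0, 0, 0); (1, 1, 0, 0))


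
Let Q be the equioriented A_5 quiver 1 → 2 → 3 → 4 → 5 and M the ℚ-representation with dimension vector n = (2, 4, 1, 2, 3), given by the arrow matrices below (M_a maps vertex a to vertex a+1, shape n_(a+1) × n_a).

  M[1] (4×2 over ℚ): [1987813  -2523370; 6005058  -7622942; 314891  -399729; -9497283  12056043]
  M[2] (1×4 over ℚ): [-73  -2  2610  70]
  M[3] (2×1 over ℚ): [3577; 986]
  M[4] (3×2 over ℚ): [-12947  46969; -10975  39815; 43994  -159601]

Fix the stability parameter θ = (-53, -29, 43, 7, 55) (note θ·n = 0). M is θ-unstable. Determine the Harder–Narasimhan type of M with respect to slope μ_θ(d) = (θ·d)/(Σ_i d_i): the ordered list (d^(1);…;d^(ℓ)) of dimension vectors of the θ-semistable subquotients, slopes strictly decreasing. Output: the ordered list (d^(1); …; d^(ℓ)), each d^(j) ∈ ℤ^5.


Interval decomposition of M: I[1,2], I[1,5], I[2,2]^2, I[4,5], I[5,5].
HN type (ℓ=5): μ^(1)=55; μ^(2)=25; μ^(3)=7; μ^(4)=-29; μ^(5)=-53

((0, 0, 0, 0, 3); (0, 0, 1, 1, 0); (0, 0, 0, 1, 0); (0, 4, 0, 0, 0); (2, 0, 0, 0, 0))


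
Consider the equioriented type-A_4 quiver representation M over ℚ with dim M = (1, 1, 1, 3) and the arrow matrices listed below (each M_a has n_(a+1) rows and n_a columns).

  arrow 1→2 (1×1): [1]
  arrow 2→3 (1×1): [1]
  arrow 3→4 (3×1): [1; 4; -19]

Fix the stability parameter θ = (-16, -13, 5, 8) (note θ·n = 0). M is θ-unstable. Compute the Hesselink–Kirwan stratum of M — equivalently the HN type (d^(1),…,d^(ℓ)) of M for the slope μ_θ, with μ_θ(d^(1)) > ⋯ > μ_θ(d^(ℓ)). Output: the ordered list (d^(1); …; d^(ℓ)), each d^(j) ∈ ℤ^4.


Barcode: M ≅ I[1,4], I[4,4]^2. HN layers by μ_θ (4 steps, strictly decreasing):
  μ^(1)=8; μ^(2)=5; μ^(3)=-13; μ^(4)=-16

((0, 0, 0, 3); (0, 0, 1, 0); (0, 1, 0, 0); (1, 0, 0, 0))


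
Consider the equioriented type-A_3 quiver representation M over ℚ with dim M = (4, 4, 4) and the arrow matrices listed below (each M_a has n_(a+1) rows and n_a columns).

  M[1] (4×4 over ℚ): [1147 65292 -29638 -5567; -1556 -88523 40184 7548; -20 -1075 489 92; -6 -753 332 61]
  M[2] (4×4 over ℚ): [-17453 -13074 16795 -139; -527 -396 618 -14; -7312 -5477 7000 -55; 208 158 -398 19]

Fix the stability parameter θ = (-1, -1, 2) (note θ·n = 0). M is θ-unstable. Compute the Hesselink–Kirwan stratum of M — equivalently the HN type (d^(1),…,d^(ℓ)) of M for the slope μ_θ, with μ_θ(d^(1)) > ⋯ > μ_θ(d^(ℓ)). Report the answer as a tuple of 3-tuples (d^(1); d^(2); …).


Via rank(M_{q-1}∘⋯∘M_p): M ≅ I[1,3]^4.
μ_θ-semistable layers: μ^(1)=2; μ^(2)=-1

((0, 0, 4); (4, 4, 0))


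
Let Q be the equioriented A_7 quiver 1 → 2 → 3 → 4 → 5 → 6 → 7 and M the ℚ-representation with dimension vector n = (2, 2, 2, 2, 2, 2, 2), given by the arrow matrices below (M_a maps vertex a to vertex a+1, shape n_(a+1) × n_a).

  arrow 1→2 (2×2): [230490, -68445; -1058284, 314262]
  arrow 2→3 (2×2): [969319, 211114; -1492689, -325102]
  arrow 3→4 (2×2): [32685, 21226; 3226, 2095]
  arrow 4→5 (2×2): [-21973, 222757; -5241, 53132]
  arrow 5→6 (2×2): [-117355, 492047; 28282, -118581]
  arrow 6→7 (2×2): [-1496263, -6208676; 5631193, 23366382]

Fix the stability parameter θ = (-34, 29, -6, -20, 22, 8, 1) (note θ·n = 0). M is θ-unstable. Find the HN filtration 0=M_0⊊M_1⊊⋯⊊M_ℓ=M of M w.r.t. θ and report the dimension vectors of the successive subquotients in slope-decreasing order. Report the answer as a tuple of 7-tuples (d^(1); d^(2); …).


Via rank(M_{q-1}∘⋯∘M_p): M ≅ I[1,1], I[1,7], I[2,7].
μ_θ-semistable layers: μ^(1)=31/3; μ^(2)=1; μ^(3)=-34

((0, 0, 0, 0, 2, 2, 2); (0, 2, 2, 2, 0, 0, 0); (2, 0, 0, 0, 0, 0, 0))


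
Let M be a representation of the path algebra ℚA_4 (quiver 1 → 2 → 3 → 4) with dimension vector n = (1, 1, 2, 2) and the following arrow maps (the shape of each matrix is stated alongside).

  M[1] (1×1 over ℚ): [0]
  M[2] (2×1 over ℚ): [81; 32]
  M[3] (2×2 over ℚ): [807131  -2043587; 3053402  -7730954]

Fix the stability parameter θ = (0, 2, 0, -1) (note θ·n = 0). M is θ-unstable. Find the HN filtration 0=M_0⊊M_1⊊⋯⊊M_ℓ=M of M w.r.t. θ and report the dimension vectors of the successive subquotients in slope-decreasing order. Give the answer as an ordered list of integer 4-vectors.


Interval decomposition of M: I[1,1], I[2,4], I[3,3], I[4,4].
HN type (ℓ=3): μ^(1)=1/3; μ^(2)=0; μ^(3)=-1

((0, 1, 1, 1); (1, 0, 1, 0); (0, 0, 0, 1))


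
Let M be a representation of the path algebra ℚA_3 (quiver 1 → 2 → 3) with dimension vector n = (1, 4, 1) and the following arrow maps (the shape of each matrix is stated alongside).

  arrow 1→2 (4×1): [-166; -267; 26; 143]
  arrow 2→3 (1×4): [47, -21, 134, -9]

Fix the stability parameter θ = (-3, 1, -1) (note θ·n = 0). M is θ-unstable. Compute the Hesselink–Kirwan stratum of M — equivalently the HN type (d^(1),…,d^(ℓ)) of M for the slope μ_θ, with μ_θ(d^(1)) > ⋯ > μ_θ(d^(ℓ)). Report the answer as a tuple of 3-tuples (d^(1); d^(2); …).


Via rank(M_{q-1}∘⋯∘M_p): M ≅ I[1,3], I[2,2]^3.
μ_θ-semistable layers: μ^(1)=1; μ^(2)=0; μ^(3)=-3

((0, 3, 0); (0, 1, 1); (1, 0, 0))


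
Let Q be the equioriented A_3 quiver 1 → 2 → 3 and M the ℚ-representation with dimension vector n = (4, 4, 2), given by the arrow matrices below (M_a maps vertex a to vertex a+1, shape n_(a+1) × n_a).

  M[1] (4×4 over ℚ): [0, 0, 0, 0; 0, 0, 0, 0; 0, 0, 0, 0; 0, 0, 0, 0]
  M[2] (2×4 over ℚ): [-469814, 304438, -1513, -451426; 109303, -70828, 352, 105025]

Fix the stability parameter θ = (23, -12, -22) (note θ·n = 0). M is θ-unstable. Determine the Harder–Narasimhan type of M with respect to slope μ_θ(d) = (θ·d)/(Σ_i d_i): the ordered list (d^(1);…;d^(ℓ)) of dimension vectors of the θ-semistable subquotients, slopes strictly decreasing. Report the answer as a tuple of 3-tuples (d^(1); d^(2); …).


Barcode: M ≅ I[1,1]^4, I[2,2]^2, I[2,3]^2. HN layers by μ_θ (3 steps, strictly decreasing):
  μ^(1)=23; μ^(2)=-12; μ^(3)=-17

((4, 0, 0); (0, 2, 0); (0, 2, 2))


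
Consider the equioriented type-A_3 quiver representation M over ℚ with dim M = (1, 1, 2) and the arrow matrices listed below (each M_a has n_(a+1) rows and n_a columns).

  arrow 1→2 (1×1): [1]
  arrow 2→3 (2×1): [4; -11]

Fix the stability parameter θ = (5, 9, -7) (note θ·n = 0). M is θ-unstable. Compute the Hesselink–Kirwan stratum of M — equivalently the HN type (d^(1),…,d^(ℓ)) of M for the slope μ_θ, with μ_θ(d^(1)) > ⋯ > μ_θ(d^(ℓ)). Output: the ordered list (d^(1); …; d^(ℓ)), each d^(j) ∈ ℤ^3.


Via rank(M_{q-1}∘⋯∘M_p): M ≅ I[1,3], I[3,3].
μ_θ-semistable layers: μ^(1)=7/3; μ^(2)=-7

((1, 1, 1); (0, 0, 1))


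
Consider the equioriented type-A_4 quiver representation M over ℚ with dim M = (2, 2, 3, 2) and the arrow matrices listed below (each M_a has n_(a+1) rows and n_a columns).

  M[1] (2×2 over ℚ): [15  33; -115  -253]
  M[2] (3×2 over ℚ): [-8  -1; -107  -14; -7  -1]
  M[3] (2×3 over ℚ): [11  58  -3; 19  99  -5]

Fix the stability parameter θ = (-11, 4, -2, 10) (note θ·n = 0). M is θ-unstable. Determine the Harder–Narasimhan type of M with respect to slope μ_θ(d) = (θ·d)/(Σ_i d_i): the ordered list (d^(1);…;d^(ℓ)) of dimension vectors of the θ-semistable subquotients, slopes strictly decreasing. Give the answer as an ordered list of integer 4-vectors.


Via rank(M_{q-1}∘⋯∘M_p): M ≅ I[1,1], I[1,4], I[2,3], I[3,4].
μ_θ-semistable layers: μ^(1)=10; μ^(2)=1; μ^(3)=-2; μ^(4)=-11

((0, 0, 0, 2); (0, 2, 2, 0); (0, 0, 1, 0); (2, 0, 0, 0))


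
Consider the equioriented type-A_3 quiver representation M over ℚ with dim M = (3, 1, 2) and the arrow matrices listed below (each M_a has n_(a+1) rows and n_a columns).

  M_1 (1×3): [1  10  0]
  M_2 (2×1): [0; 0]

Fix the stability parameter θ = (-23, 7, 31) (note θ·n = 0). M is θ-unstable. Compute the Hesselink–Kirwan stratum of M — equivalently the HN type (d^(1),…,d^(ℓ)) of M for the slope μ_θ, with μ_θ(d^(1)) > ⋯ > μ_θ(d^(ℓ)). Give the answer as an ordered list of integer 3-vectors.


Barcode: M ≅ I[1,1]^2, I[1,2], I[3,3]^2. HN layers by μ_θ (3 steps, strictly decreasing):
  μ^(1)=31; μ^(2)=7; μ^(3)=-23

((0, 0, 2); (0, 1, 0); (3, 0, 0))


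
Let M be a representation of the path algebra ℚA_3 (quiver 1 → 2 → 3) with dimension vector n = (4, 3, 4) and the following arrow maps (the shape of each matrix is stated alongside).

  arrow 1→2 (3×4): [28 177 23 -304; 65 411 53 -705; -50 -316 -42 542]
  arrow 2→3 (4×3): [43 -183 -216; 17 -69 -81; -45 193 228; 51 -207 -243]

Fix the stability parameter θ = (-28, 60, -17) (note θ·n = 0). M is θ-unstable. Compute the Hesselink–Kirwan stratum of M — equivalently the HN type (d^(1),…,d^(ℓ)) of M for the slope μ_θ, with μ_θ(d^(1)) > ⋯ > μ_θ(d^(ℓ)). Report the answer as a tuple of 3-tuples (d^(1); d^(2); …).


Via rank(M_{q-1}∘⋯∘M_p): M ≅ I[1,1], I[1,2], I[1,3]^2, I[3,3]^2.
μ_θ-semistable layers: μ^(1)=60; μ^(2)=43/2; μ^(3)=-17; μ^(4)=-28

((0, 1, 0); (0, 2, 2); (0, 0, 2); (4, 0, 0))


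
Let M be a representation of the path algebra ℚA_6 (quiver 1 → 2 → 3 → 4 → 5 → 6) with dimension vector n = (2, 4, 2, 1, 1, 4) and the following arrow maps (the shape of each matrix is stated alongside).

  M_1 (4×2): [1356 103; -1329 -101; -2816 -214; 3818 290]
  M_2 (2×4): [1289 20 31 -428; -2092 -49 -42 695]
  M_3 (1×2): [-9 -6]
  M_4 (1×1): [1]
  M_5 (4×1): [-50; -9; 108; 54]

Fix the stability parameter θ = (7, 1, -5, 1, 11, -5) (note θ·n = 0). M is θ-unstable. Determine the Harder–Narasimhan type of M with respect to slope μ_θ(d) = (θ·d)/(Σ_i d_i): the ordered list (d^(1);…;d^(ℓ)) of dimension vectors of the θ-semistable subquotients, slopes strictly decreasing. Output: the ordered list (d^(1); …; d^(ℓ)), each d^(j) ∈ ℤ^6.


Barcode: M ≅ I[1,3], I[1,6], I[2,2]^2, I[6,6]^3. HN layers by μ_θ (3 steps, strictly decreasing):
  μ^(1)=3; μ^(2)=1; μ^(3)=-5

((0, 0, 0, 0, 1, 1); (2, 4, 2, 1, 0, 0); (0, 0, 0, 0, 0, 3))


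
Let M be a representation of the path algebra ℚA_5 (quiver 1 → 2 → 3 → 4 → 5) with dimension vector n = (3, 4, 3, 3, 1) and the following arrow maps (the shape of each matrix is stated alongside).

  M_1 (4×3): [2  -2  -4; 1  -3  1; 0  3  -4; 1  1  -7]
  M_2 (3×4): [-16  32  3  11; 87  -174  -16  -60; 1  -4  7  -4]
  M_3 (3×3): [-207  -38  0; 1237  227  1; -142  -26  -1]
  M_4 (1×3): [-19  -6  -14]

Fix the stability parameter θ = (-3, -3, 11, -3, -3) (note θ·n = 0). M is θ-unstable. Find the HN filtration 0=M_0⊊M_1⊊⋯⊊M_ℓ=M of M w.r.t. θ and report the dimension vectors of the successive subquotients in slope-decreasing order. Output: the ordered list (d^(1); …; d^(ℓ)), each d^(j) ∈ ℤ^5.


Via rank(M_{q-1}∘⋯∘M_p): M ≅ I[1,4]^2, I[1,5], I[2,2].
μ_θ-semistable layers: μ^(1)=4; μ^(2)=5/3; μ^(3)=-3

((0, 0, 2, 2, 0); (0, 0, 1, 1, 1); (3, 4, 0, 0, 0))


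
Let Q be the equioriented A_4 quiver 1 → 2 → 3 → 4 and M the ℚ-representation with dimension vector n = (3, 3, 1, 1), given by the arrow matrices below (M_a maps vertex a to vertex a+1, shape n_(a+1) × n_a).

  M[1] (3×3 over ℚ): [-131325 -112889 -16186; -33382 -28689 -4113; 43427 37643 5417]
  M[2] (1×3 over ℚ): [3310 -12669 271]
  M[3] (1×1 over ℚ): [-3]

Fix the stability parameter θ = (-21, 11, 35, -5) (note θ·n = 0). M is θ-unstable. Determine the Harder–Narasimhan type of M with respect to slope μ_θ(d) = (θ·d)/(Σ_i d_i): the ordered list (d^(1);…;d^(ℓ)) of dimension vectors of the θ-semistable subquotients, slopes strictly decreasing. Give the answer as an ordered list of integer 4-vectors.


Interval decomposition of M: I[1,2]^2, I[1,4].
HN type (ℓ=3): μ^(1)=15; μ^(2)=11; μ^(3)=-21

((0, 0, 1, 1); (0, 3, 0, 0); (3, 0, 0, 0))


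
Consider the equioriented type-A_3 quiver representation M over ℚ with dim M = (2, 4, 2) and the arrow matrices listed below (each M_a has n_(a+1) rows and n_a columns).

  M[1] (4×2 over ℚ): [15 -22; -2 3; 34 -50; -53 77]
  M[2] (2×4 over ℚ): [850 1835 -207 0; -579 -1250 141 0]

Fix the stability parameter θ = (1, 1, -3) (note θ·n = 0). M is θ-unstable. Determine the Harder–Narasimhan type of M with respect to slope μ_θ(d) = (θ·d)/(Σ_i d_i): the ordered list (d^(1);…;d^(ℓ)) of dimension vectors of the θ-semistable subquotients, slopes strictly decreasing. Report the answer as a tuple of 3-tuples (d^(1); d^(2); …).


Via rank(M_{q-1}∘⋯∘M_p): M ≅ I[1,3]^2, I[2,2]^2.
μ_θ-semistable layers: μ^(1)=1; μ^(2)=-1/3

((0, 2, 0); (2, 2, 2))


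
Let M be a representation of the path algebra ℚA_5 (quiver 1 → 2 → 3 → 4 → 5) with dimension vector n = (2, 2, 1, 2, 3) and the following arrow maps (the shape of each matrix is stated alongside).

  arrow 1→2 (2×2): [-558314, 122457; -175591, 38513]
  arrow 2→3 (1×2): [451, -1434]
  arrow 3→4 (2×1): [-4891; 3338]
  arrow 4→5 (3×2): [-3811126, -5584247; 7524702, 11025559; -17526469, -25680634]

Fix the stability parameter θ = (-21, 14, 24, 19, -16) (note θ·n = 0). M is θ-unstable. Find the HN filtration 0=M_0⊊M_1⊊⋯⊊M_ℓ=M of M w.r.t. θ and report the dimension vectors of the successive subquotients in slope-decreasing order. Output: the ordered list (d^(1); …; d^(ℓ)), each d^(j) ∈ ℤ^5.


Interval decomposition of M: I[1,2], I[1,5], I[4,5], I[5,5].
HN type (ℓ=5): μ^(1)=14; μ^(2)=41/4; μ^(3)=3/2; μ^(4)=-16; μ^(5)=-21

((0, 1, 0, 0, 0); (0, 1, 1, 1, 1); (0, 0, 0, 1, 1); (0, 0, 0, 0, 1); (2, 0, 0, 0, 0))


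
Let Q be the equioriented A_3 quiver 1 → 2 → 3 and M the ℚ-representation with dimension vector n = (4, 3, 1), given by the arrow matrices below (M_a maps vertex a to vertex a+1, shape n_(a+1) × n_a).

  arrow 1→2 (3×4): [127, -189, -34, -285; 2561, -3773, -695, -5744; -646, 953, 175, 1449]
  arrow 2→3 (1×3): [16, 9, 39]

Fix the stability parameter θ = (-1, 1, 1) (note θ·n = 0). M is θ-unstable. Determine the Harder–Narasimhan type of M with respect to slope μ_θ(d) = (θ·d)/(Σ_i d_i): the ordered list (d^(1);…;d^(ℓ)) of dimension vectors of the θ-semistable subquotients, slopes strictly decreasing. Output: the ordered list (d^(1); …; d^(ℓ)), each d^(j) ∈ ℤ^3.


Barcode: M ≅ I[1,1], I[1,2]^2, I[1,3]. HN layers by μ_θ (2 steps, strictly decreasing):
  μ^(1)=1; μ^(2)=-1

((0, 3, 1); (4, 0, 0))


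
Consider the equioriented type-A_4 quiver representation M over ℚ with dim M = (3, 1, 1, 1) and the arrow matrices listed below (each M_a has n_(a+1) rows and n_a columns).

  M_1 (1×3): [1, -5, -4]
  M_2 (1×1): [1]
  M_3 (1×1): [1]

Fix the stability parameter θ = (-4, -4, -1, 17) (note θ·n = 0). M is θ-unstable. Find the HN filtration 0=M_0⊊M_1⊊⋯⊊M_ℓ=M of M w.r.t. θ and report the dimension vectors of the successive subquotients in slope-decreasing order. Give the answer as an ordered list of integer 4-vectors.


Via rank(M_{q-1}∘⋯∘M_p): M ≅ I[1,1]^2, I[1,4].
μ_θ-semistable layers: μ^(1)=17; μ^(2)=-1; μ^(3)=-4

((0, 0, 0, 1); (0, 0, 1, 0); (3, 1, 0, 0))


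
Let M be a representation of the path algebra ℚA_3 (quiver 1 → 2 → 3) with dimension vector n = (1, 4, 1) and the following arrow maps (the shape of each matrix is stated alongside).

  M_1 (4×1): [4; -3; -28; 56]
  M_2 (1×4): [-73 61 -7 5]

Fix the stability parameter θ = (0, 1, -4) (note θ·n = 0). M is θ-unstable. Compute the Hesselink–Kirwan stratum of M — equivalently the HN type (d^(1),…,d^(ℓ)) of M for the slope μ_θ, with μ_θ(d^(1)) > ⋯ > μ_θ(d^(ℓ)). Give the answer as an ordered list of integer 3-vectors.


Interval decomposition of M: I[1,3], I[2,2]^3.
HN type (ℓ=2): μ^(1)=1; μ^(2)=-1

((0, 3, 0); (1, 1, 1))


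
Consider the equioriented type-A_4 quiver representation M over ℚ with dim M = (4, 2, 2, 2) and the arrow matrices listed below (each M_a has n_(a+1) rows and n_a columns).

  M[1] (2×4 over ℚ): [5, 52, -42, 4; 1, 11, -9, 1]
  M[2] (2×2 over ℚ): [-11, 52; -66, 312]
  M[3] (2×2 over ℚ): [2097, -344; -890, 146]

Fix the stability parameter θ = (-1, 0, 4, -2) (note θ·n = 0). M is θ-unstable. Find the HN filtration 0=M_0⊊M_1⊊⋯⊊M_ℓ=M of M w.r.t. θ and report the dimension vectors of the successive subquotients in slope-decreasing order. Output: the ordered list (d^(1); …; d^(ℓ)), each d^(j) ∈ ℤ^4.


Interval decomposition of M: I[1,1]^2, I[1,2], I[1,4], I[3,4].
HN type (ℓ=3): μ^(1)=1; μ^(2)=0; μ^(3)=-1

((0, 0, 2, 2); (0, 2, 0, 0); (4, 0, 0, 0))


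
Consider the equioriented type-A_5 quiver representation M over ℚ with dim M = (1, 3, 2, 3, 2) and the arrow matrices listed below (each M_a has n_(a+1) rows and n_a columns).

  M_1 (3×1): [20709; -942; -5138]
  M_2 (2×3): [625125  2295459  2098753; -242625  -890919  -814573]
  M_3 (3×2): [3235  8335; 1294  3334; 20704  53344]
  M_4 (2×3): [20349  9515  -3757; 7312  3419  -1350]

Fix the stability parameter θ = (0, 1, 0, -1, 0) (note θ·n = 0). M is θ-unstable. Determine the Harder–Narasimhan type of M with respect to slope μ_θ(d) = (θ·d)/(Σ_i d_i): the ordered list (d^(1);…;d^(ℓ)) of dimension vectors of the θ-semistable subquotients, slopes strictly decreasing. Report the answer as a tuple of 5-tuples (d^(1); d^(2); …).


Interval decomposition of M: I[1,3], I[2,2]^2, I[3,5], I[4,4], I[4,5].
HN type (ℓ=5): μ^(1)=1; μ^(2)=1/2; μ^(3)=0; μ^(4)=-1/2; μ^(5)=-1

((0, 2, 0, 0, 0); (0, 1, 1, 0, 0); (1, 0, 0, 0, 2); (0, 0, 1, 1, 0); (0, 0, 0, 2, 0))


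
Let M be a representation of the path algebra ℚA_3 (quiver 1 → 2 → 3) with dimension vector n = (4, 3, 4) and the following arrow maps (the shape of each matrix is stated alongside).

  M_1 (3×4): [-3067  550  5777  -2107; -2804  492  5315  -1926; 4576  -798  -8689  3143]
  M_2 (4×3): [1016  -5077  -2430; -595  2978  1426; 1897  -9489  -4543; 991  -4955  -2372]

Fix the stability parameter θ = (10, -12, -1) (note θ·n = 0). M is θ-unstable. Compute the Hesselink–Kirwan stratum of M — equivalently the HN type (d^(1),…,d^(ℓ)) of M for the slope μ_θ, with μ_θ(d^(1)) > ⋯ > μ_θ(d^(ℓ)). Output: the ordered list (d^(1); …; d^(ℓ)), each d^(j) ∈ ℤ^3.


Via rank(M_{q-1}∘⋯∘M_p): M ≅ I[1,1], I[1,3]^3, I[3,3].
μ_θ-semistable layers: μ^(1)=10; μ^(2)=-1

((1, 0, 0); (3, 3, 4))


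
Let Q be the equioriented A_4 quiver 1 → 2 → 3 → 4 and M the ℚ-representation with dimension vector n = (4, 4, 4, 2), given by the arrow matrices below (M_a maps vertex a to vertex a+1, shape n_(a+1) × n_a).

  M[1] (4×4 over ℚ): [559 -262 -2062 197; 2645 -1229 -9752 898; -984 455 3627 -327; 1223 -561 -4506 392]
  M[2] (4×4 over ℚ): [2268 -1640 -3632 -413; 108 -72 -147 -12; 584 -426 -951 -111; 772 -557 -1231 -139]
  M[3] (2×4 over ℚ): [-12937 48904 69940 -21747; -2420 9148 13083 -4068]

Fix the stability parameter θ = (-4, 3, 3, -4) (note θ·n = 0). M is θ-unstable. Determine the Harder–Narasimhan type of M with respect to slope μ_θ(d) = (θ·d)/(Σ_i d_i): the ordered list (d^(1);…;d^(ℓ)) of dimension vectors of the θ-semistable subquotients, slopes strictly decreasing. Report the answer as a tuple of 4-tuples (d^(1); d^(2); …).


Via rank(M_{q-1}∘⋯∘M_p): M ≅ I[1,1], I[1,2], I[1,4]^2, I[2,3], I[3,3].
μ_θ-semistable layers: μ^(1)=3; μ^(2)=2/3; μ^(3)=-4

((0, 2, 2, 0); (0, 2, 2, 2); (4, 0, 0, 0))


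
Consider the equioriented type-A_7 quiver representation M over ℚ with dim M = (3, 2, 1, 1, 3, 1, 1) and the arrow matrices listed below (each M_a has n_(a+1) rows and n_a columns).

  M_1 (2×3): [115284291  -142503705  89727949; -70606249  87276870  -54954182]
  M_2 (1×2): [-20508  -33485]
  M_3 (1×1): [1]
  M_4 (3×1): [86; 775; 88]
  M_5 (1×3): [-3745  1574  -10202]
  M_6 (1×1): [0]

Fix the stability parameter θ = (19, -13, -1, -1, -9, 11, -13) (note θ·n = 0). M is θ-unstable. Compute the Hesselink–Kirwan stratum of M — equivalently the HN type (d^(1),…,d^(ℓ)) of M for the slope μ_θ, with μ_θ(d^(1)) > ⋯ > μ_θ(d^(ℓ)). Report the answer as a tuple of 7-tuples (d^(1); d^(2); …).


Interval decomposition of M: I[1,1], I[1,2], I[1,6], I[5,5]^2, I[7,7].
HN type (ℓ=6): μ^(1)=19; μ^(2)=11; μ^(3)=3; μ^(4)=-1; μ^(5)=-9; μ^(6)=-13

((1, 0, 0, 0, 0, 0, 0); (0, 0, 0, 0, 0, 1, 0); (1, 1, 0, 0, 0, 0, 0); (1, 1, 1, 1, 1, 0, 0); (0, 0, 0, 0, 2, 0, 0); (0, 0, 0, 0, 0, 0, 1))


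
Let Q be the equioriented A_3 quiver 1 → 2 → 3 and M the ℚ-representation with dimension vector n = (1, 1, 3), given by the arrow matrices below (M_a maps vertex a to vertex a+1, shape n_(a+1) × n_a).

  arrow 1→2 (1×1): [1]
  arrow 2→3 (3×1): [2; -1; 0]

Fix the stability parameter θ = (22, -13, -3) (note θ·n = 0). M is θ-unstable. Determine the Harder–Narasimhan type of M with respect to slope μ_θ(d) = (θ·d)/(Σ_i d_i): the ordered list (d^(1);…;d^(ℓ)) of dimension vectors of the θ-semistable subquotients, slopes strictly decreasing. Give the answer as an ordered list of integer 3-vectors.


Barcode: M ≅ I[1,3], I[3,3]^2. HN layers by μ_θ (2 steps, strictly decreasing):
  μ^(1)=2; μ^(2)=-3

((1, 1, 1); (0, 0, 2))


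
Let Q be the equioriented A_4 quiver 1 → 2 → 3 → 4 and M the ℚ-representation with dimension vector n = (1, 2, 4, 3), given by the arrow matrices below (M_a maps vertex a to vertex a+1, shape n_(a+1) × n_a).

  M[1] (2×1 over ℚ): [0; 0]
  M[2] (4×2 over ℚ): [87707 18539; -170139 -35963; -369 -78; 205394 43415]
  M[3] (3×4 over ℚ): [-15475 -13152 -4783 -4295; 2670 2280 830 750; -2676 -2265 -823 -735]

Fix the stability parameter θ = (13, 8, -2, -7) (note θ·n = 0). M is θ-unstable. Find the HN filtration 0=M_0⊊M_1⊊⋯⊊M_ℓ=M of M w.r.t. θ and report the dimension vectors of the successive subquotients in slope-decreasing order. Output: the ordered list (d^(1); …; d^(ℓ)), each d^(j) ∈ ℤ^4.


Via rank(M_{q-1}∘⋯∘M_p): M ≅ I[1,1], I[2,3]^2, I[3,4]^2, I[4,4].
μ_θ-semistable layers: μ^(1)=13; μ^(2)=3; μ^(3)=-9/2; μ^(4)=-7

((1, 0, 0, 0); (0, 2, 2, 0); (0, 0, 2, 2); (0, 0, 0, 1))
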